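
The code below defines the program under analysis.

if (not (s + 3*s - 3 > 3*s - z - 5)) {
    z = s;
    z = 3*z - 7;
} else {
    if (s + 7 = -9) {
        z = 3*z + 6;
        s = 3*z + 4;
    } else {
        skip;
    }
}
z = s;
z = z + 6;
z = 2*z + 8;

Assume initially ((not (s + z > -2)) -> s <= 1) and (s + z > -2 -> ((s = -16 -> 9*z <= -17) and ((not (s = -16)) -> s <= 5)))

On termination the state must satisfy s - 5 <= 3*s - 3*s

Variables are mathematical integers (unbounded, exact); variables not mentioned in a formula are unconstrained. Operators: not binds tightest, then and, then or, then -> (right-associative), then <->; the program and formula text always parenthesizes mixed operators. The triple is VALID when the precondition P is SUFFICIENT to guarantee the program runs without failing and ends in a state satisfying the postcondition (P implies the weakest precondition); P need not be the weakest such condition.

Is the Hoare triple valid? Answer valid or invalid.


Working backward. After the program, the postcondition s - 5 <= 3*s - 3*s must hold; in canonical form it is s <= 5.
Before z := 2*z + 8: s <= 5
Before z := z + 6: s <= 5
Before z := s: s <= 5
Then branch requires s <= 5; else branch requires (s = -16 -> 9*z <= -17) and ((not (s = -16)) -> s <= 5).
Before the if: ((not (s + z > -2)) -> s <= 5) and (s + z > -2 -> ((s = -16 -> 9*z <= -17) and ((not (s = -16)) -> s <= 5)))
The weakest precondition is ((not (s + z > -2)) -> s <= 5) and (s + z > -2 -> ((s = -16 -> 9*z <= -17) and ((not (s = -16)) -> s <= 5))).
Check whether ((not (s + z > -2)) -> s <= 1) and (s + z > -2 -> ((s = -16 -> 9*z <= -17) and ((not (s = -16)) -> s <= 5))) implies it.
Every state satisfying the precondition satisfies the weakest precondition: the implication holds.
Answer: valid


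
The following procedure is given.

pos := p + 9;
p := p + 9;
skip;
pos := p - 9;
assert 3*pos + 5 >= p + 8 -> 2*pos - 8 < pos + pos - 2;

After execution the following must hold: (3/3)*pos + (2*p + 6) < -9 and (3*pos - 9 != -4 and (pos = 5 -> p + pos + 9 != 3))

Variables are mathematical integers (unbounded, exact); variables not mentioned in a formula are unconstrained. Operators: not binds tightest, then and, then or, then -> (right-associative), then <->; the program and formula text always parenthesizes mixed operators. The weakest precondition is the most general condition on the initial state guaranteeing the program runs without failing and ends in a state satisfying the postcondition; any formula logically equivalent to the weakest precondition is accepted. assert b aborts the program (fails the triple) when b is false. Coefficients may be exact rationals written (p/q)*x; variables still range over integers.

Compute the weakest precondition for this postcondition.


Working backward. After the program, the postcondition (3/3)*pos + (2*p + 6) < -9 and (3*pos - 9 != -4 and (pos = 5 -> p + pos + 9 != 3)) must hold; in canonical form it is 2*p + pos < -15 and 3*pos != 5 and (pos = 5 -> p + pos != -6).
Before assert 3*pos + 5 >= p + 8 -> 2*pos - 8 < pos + pos - 2: 2*p + pos < -15 and 3*pos != 5 and (pos = 5 -> p + pos != -6)
Before pos := p - 9: 3*p < -6 and 3*p != 32 and (p = 14 -> 2*p != 3)
Before skip: 3*p < -6 and 3*p != 32 and (p = 14 -> 2*p != 3)
Before p := p + 9: 3*p < -33 and 3*p != 5 and (p = 5 -> 2*p != -15)
Before pos := p + 9: 3*p < -33 and 3*p != 5 and (p = 5 -> 2*p != -15)
Answer: WP = 3*p < -33 and 3*p != 5 and (p = 5 -> 2*p != -15)


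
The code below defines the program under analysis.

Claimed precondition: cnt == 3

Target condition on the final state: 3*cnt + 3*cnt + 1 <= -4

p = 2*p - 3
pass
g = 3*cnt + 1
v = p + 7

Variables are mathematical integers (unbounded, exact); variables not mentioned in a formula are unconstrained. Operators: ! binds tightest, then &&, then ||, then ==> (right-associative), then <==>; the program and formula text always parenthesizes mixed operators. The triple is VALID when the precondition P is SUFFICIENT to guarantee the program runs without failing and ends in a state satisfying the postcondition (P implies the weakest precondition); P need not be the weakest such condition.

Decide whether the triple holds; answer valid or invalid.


Working backward. After the program, the postcondition 3*cnt + 3*cnt + 1 <= -4 must hold; in canonical form it is 6*cnt <= -5.
Before v := p + 7: 6*cnt <= -5
Before g := 3*cnt + 1: 6*cnt <= -5
Before skip: 6*cnt <= -5
Before p := 2*p - 3: 6*cnt <= -5
The weakest precondition is 6*cnt <= -5.
Check whether cnt == 3 implies it.
Countermodel: at the initial state cnt = 3, the precondition holds but the weakest precondition fails.
Answer: invalid


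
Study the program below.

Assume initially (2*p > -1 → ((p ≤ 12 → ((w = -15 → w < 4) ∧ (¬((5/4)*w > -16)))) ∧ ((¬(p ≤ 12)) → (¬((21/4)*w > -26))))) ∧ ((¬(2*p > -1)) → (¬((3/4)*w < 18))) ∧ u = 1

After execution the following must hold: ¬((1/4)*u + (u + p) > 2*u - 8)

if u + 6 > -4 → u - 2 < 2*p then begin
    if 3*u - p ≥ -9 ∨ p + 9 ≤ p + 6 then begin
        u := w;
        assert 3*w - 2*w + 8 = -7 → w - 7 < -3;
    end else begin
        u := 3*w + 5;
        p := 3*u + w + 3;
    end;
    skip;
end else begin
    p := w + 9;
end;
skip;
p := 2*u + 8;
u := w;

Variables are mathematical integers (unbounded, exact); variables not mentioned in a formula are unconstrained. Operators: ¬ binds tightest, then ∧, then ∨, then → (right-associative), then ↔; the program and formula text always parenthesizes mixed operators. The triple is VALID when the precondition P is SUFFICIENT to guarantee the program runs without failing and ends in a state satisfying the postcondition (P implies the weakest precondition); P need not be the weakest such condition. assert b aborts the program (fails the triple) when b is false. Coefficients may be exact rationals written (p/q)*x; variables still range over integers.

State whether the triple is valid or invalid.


Working backward. After the program, the postcondition ¬((1/4)*u + (u + p) > 2*u - 8) must hold; in canonical form it is ¬(p > (3/4)*u - 8).
Before u := w: ¬(p > (3/4)*w - 8)
Before p := 2*u + 8: ¬(2*u > (3/4)*w - 16)
Before skip: ¬(2*u > (3/4)*w - 16)
Then branch requires (3*u ≥ p - 9 → ((w = -15 → w < 4) ∧ (¬((5/4)*w > -16)))) ∧ ((¬(3*u ≥ p - 9)) → (¬((21/4)*w > -26))); else branch requires ¬(2*u > (3/4)*w - 16).
Before the if: ((u > -10 → u < 2*p + 2) → ((3*u ≥ p - 9 → ((w = -15 → w < 4) ∧ (¬((5/4)*w > -16)))) ∧ ((¬(3*u ≥ p - 9)) → (¬((21/4)*w > -26))))) ∧ ((¬(u > -10 → u < 2*p + 2)) → (¬(2*u > (3/4)*w - 16)))
The weakest precondition is ((u > -10 → u < 2*p + 2) → ((3*u ≥ p - 9 → ((w = -15 → w < 4) ∧ (¬((5/4)*w > -16)))) ∧ ((¬(3*u ≥ p - 9)) → (¬((21/4)*w > -26))))) ∧ ((¬(u > -10 → u < 2*p + 2)) → (¬(2*u > (3/4)*w - 16))).
Check whether (2*p > -1 → ((p ≤ 12 → ((w = -15 → w < 4) ∧ (¬((5/4)*w > -16)))) ∧ ((¬(p ≤ 12)) → (¬((21/4)*w > -26))))) ∧ ((¬(2*p > -1)) → (¬((3/4)*w < 18))) ∧ u = 1 implies it.
Every state satisfying the precondition satisfies the weakest precondition: the implication holds.
Answer: valid


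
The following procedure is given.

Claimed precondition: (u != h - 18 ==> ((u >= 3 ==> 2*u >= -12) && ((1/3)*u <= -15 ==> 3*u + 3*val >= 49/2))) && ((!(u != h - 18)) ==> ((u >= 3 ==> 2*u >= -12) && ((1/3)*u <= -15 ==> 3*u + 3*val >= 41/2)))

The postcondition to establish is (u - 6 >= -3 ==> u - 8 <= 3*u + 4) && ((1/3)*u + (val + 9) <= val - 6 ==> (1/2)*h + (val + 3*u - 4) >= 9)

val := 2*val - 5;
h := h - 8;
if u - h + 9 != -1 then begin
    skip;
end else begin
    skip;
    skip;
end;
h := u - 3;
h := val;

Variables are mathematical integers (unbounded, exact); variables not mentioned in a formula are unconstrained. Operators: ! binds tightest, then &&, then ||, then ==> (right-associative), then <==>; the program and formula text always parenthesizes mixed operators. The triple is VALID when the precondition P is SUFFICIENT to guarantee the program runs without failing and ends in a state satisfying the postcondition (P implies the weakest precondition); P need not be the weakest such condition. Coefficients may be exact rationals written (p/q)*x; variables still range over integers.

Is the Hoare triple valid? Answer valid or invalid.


Working backward. After the program, the postcondition (u - 6 >= -3 ==> u - 8 <= 3*u + 4) && ((1/3)*u + (val + 9) <= val - 6 ==> (1/2)*h + (val + 3*u - 4) >= 9) must hold; in canonical form it is (u >= 3 ==> 2*u >= -12) && ((1/3)*u <= -15 ==> (1/2)*h + 3*u + val >= 13).
Before h := val: (u >= 3 ==> 2*u >= -12) && ((1/3)*u <= -15 ==> 3*u + (3/2)*val >= 13)
Before h := u - 3: (u >= 3 ==> 2*u >= -12) && ((1/3)*u <= -15 ==> 3*u + (3/2)*val >= 13)
Then branch requires (u >= 3 ==> 2*u >= -12) && ((1/3)*u <= -15 ==> 3*u + (3/2)*val >= 13); else branch requires (u >= 3 ==> 2*u >= -12) && ((1/3)*u <= -15 ==> 3*u + (3/2)*val >= 13).
Before the if: (u != h - 10 ==> ((u >= 3 ==> 2*u >= -12) && ((1/3)*u <= -15 ==> 3*u + (3/2)*val >= 13))) && ((!(u != h - 10)) ==> ((u >= 3 ==> 2*u >= -12) && ((1/3)*u <= -15 ==> 3*u + (3/2)*val >= 13)))
Before h := h - 8: (u != h - 18 ==> ((u >= 3 ==> 2*u >= -12) && ((1/3)*u <= -15 ==> 3*u + (3/2)*val >= 13))) && ((!(u != h - 18)) ==> ((u >= 3 ==> 2*u >= -12) && ((1/3)*u <= -15 ==> 3*u + (3/2)*val >= 13)))
Before val := 2*val - 5: (u != h - 18 ==> ((u >= 3 ==> 2*u >= -12) && ((1/3)*u <= -15 ==> 3*u + 3*val >= 41/2))) && ((!(u != h - 18)) ==> ((u >= 3 ==> 2*u >= -12) && ((1/3)*u <= -15 ==> 3*u + 3*val >= 41/2)))
The weakest precondition is (u != h - 18 ==> ((u >= 3 ==> 2*u >= -12) && ((1/3)*u <= -15 ==> 3*u + 3*val >= 41/2))) && ((!(u != h - 18)) ==> ((u >= 3 ==> 2*u >= -12) && ((1/3)*u <= -15 ==> 3*u + 3*val >= 41/2))).
Check whether (u != h - 18 ==> ((u >= 3 ==> 2*u >= -12) && ((1/3)*u <= -15 ==> 3*u + 3*val >= 49/2))) && ((!(u != h - 18)) ==> ((u >= 3 ==> 2*u >= -12) && ((1/3)*u <= -15 ==> 3*u + 3*val >= 41/2))) implies it.
Every state satisfying the precondition satisfies the weakest precondition: the implication holds.
Answer: valid


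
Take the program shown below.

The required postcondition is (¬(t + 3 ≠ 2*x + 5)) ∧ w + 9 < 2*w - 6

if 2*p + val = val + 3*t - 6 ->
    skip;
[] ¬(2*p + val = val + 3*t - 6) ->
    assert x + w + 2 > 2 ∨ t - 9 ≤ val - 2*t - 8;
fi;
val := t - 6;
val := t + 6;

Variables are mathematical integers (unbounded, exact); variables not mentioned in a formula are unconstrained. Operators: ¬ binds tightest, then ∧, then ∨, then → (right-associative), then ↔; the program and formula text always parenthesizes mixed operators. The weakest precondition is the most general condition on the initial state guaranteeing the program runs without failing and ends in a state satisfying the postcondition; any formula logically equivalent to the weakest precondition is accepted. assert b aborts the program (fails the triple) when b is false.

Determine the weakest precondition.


Working backward. After the program, the postcondition (¬(t + 3 ≠ 2*x + 5)) ∧ w + 9 < 2*w - 6 must hold; in canonical form it is (¬(t ≠ 2*x + 2)) ∧ w > 15.
Before val := t + 6: (¬(t ≠ 2*x + 2)) ∧ w > 15
Before val := t - 6: (¬(t ≠ 2*x + 2)) ∧ w > 15
Then branch requires (¬(t ≠ 2*x + 2)) ∧ w > 15; else branch requires (w + x > 0 ∨ 3*t ≤ val + 1) ∧ (¬(t ≠ 2*x + 2)) ∧ w > 15.
Before the if: (2*p = 3*t - 6 → ((¬(t ≠ 2*x + 2)) ∧ w > 15)) ∧ ((¬(2*p = 3*t - 6)) → ((w + x > 0 ∨ 3*t ≤ val + 1) ∧ (¬(t ≠ 2*x + 2)) ∧ w > 15))
Answer: WP = (2*p = 3*t - 6 → ((¬(t ≠ 2*x + 2)) ∧ w > 15)) ∧ ((¬(2*p = 3*t - 6)) → ((w + x > 0 ∨ 3*t ≤ val + 1) ∧ (¬(t ≠ 2*x + 2)) ∧ w > 15))


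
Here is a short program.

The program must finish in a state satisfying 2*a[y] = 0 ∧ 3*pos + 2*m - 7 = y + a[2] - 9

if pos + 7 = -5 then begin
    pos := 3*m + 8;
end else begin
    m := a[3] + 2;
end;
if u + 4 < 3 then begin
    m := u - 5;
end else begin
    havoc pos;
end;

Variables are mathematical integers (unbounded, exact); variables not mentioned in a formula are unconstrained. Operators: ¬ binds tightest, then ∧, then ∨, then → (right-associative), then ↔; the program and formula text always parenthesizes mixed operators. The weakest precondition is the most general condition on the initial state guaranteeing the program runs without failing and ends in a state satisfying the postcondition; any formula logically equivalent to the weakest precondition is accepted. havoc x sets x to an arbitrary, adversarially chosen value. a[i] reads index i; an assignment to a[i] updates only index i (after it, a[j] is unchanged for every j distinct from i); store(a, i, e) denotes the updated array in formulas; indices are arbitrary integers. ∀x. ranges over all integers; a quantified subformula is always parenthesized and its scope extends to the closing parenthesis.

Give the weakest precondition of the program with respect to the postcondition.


Working backward. After the program, the postcondition 2*a[y] = 0 ∧ 3*pos + 2*m - 7 = y + a[2] - 9 must hold; in canonical form it is 2*a[y] = 0 ∧ 2*m + 3*pos = a[2] + y - 2.
Then branch requires 2*a[y] = 0 ∧ 3*pos + 2*u = a[2] + y + 8; else branch requires ∀pos_1. (2*a[y] = 0 ∧ 2*m + 3*pos_1 = a[2] + y - 2).
Before the if: (u < -1 → (2*a[y] = 0 ∧ 3*pos + 2*u = a[2] + y + 8)) ∧ ((¬(u < -1)) → (∀pos_1. (2*a[y] = 0 ∧ 2*m + 3*pos_1 = a[2] + y - 2)))
Then branch requires (u < -1 → (2*a[y] = 0 ∧ 9*m + 2*u = a[2] + y - 16)) ∧ ((¬(u < -1)) → (∀pos_1. (2*a[y] = 0 ∧ 2*m + 3*pos_1 = a[2] + y - 2))); else branch requires (u < -1 → (2*a[y] = 0 ∧ 3*pos + 2*u = a[2] + y + 8)) ∧ ((¬(u < -1)) → (∀pos_1. (2*a[y] = 0 ∧ 2*a[3] + 3*pos_1 = a[2] + y - 6))).
Before the if: (pos = -12 → ((u < -1 → (2*a[y] = 0 ∧ 9*m + 2*u = a[2] + y - 16)) ∧ ((¬(u < -1)) → (∀pos_1. (2*a[y] = 0 ∧ 2*m + 3*pos_1 = a[2] + y - 2))))) ∧ ((¬(pos = -12)) → ((u < -1 → (2*a[y] = 0 ∧ 3*pos + 2*u = a[2] + y + 8)) ∧ ((¬(u < -1)) → (∀pos_1. (2*a[y] = 0 ∧ 2*a[3] + 3*pos_1 = a[2] + y - 6)))))
Answer: WP = (pos = -12 → ((u < -1 → (2*a[y] = 0 ∧ 9*m + 2*u = a[2] + y - 16)) ∧ ((¬(u < -1)) → (∀pos_1. (2*a[y] = 0 ∧ 2*m + 3*pos_1 = a[2] + y - 2))))) ∧ ((¬(pos = -12)) → ((u < -1 → (2*a[y] = 0 ∧ 3*pos + 2*u = a[2] + y + 8)) ∧ ((¬(u < -1)) → (∀pos_1. (2*a[y] = 0 ∧ 2*a[3] + 3*pos_1 = a[2] + y - 6)))))


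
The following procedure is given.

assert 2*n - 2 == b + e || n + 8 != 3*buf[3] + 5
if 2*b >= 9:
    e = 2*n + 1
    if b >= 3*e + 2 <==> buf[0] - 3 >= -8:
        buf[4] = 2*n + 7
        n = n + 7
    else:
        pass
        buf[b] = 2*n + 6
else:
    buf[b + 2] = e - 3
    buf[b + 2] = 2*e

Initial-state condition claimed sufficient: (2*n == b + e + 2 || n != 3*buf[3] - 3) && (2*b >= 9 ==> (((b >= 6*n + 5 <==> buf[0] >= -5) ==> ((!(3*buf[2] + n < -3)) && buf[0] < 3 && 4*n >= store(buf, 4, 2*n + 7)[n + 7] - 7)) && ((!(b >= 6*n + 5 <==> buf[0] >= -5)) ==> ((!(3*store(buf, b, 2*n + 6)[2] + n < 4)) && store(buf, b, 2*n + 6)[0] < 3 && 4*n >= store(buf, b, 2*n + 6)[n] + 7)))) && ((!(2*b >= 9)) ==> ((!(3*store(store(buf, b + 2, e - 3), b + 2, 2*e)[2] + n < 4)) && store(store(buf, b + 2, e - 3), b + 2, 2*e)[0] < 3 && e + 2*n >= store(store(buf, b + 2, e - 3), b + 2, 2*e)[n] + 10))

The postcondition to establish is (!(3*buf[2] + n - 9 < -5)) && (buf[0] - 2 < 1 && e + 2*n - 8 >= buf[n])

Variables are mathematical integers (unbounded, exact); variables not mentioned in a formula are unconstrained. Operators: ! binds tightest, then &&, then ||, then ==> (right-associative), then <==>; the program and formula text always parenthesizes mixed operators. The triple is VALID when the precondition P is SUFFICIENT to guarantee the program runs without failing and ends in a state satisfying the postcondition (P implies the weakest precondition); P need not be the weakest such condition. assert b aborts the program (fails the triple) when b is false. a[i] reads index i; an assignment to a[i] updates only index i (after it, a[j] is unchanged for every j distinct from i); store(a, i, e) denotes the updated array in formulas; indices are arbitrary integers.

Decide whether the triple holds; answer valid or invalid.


Working backward. After the program, the postcondition (!(3*buf[2] + n - 9 < -5)) && (buf[0] - 2 < 1 && e + 2*n - 8 >= buf[n]) must hold; in canonical form it is (!(3*buf[2] + n < 4)) && buf[0] < 3 && e + 2*n >= buf[n] + 8.
Then branch requires ((b >= 6*n + 5 <==> buf[0] >= -5) ==> ((!(3*buf[2] + n < -3)) && buf[0] < 3 && 4*n >= store(buf, 4, 2*n + 7)[n + 7] - 7)) && ((!(b >= 6*n + 5 <==> buf[0] >= -5)) ==> ((!(3*store(buf, b, 2*n + 6)[2] + n < 4)) && store(buf, b, 2*n + 6)[0] < 3 && 4*n >= store(buf, b, 2*n + 6)[n] + 7)); else branch requires (!(3*store(store(buf, b + 2, e - 3), b + 2, 2*e)[2] + n < 4)) && store(store(buf, b + 2, e - 3), b + 2, 2*e)[0] < 3 && e + 2*n >= store(store(buf, b + 2, e - 3), b + 2, 2*e)[n] + 8.
Before the if: (2*b >= 9 ==> (((b >= 6*n + 5 <==> buf[0] >= -5) ==> ((!(3*buf[2] + n < -3)) && buf[0] < 3 && 4*n >= store(buf, 4, 2*n + 7)[n + 7] - 7)) && ((!(b >= 6*n + 5 <==> buf[0] >= -5)) ==> ((!(3*store(buf, b, 2*n + 6)[2] + n < 4)) && store(buf, b, 2*n + 6)[0] < 3 && 4*n >= store(buf, b, 2*n + 6)[n] + 7)))) && ((!(2*b >= 9)) ==> ((!(3*store(store(buf, b + 2, e - 3), b + 2, 2*e)[2] + n < 4)) && store(store(buf, b + 2, e - 3), b + 2, 2*e)[0] < 3 && e + 2*n >= store(store(buf, b + 2, e - 3), b + 2, 2*e)[n] + 8))
Before assert 2*n - 2 == b + e || n + 8 != 3*buf[3] + 5: (2*n == b + e + 2 || n != 3*buf[3] - 3) && (2*b >= 9 ==> (((b >= 6*n + 5 <==> buf[0] >= -5) ==> ((!(3*buf[2] + n < -3)) && buf[0] < 3 && 4*n >= store(buf, 4, 2*n + 7)[n + 7] - 7)) && ((!(b >= 6*n + 5 <==> buf[0] >= -5)) ==> ((!(3*store(buf, b, 2*n + 6)[2] + n < 4)) && store(buf, b, 2*n + 6)[0] < 3 && 4*n >= store(buf, b, 2*n + 6)[n] + 7)))) && ((!(2*b >= 9)) ==> ((!(3*store(store(buf, b + 2, e - 3), b + 2, 2*e)[2] + n < 4)) && store(store(buf, b + 2, e - 3), b + 2, 2*e)[0] < 3 && e + 2*n >= store(store(buf, b + 2, e - 3), b + 2, 2*e)[n] + 8))
The weakest precondition is (2*n == b + e + 2 || n != 3*buf[3] - 3) && (2*b >= 9 ==> (((b >= 6*n + 5 <==> buf[0] >= -5) ==> ((!(3*buf[2] + n < -3)) && buf[0] < 3 && 4*n >= store(buf, 4, 2*n + 7)[n + 7] - 7)) && ((!(b >= 6*n + 5 <==> buf[0] >= -5)) ==> ((!(3*store(buf, b, 2*n + 6)[2] + n < 4)) && store(buf, b, 2*n + 6)[0] < 3 && 4*n >= store(buf, b, 2*n + 6)[n] + 7)))) && ((!(2*b >= 9)) ==> ((!(3*store(store(buf, b + 2, e - 3), b + 2, 2*e)[2] + n < 4)) && store(store(buf, b + 2, e - 3), b + 2, 2*e)[0] < 3 && e + 2*n >= store(store(buf, b + 2, e - 3), b + 2, 2*e)[n] + 8)).
Check whether (2*n == b + e + 2 || n != 3*buf[3] - 3) && (2*b >= 9 ==> (((b >= 6*n + 5 <==> buf[0] >= -5) ==> ((!(3*buf[2] + n < -3)) && buf[0] < 3 && 4*n >= store(buf, 4, 2*n + 7)[n + 7] - 7)) && ((!(b >= 6*n + 5 <==> buf[0] >= -5)) ==> ((!(3*store(buf, b, 2*n + 6)[2] + n < 4)) && store(buf, b, 2*n + 6)[0] < 3 && 4*n >= store(buf, b, 2*n + 6)[n] + 7)))) && ((!(2*b >= 9)) ==> ((!(3*store(store(buf, b + 2, e - 3), b + 2, 2*e)[2] + n < 4)) && store(store(buf, b + 2, e - 3), b + 2, 2*e)[0] < 3 && e + 2*n >= store(store(buf, b + 2, e - 3), b + 2, 2*e)[n] + 10)) implies it.
Every state satisfying the precondition satisfies the weakest precondition: the implication holds.
Answer: valid


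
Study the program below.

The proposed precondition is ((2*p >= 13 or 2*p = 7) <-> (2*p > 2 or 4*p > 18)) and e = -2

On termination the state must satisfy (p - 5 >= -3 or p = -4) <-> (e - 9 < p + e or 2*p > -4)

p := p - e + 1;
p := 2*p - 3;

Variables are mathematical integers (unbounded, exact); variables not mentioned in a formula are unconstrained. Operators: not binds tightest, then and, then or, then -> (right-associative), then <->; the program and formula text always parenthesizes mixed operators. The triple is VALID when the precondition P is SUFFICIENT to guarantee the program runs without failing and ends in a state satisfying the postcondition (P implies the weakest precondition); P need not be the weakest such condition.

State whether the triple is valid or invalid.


Working backward. After the program, the postcondition (p - 5 >= -3 or p = -4) <-> (e - 9 < p + e or 2*p > -4) must hold; in canonical form it is (p >= 2 or p = -4) <-> (p > -9 or 2*p > -4).
Before p := 2*p - 3: (2*p >= 5 or 2*p = -1) <-> (2*p > -6 or 4*p > 2)
Before p := p - e + 1: (2*p >= 2*e + 3 or 2*p = 2*e - 3) <-> (2*p > 2*e - 8 or 4*p > 4*e - 2)
The weakest precondition is (2*p >= 2*e + 3 or 2*p = 2*e - 3) <-> (2*p > 2*e - 8 or 4*p > 4*e - 2).
Check whether ((2*p >= 13 or 2*p = 7) <-> (2*p > 2 or 4*p > 18)) and e = -2 implies it.
Countermodel: at the initial state e = -2, p = -3, the precondition holds but the weakest precondition fails.
Answer: invalid


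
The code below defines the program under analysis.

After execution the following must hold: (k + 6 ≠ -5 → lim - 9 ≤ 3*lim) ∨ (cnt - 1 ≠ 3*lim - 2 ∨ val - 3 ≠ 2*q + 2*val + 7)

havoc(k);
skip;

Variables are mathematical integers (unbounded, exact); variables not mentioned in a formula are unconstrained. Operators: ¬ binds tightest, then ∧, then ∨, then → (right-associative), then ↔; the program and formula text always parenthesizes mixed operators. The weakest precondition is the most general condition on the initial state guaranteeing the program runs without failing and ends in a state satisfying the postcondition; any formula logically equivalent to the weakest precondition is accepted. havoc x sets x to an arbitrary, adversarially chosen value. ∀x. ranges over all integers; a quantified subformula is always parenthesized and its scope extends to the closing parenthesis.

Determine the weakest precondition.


Working backward. After the program, the postcondition (k + 6 ≠ -5 → lim - 9 ≤ 3*lim) ∨ (cnt - 1 ≠ 3*lim - 2 ∨ val - 3 ≠ 2*q + 2*val + 7) must hold; in canonical form it is (k ≠ -11 → 2*lim ≥ -9) ∨ cnt ≠ 3*lim - 1 ∨ 2*q + val ≠ -10.
Before skip: (k ≠ -11 → 2*lim ≥ -9) ∨ cnt ≠ 3*lim - 1 ∨ 2*q + val ≠ -10
Before havoc k: ∀k_1. ((k_1 ≠ -11 → 2*lim ≥ -9) ∨ cnt ≠ 3*lim - 1 ∨ 2*q + val ≠ -10)
Answer: WP = ∀k_1. ((k_1 ≠ -11 → 2*lim ≥ -9) ∨ cnt ≠ 3*lim - 1 ∨ 2*q + val ≠ -10)


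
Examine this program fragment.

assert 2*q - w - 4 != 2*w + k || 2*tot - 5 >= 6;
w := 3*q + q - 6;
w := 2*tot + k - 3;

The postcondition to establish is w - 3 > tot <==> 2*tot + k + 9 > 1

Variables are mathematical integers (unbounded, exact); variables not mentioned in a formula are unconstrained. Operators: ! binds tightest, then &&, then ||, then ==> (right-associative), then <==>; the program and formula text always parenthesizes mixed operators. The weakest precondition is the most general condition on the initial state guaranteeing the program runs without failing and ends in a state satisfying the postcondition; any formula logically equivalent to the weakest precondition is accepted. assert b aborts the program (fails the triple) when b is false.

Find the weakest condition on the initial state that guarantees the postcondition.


Working backward. After the program, the postcondition w - 3 > tot <==> 2*tot + k + 9 > 1 must hold; in canonical form it is w > tot + 3 <==> k + 2*tot > -8.
Before w := 2*tot + k - 3: k + tot > 6 <==> k + 2*tot > -8
Before w := 3*q + q - 6: k + tot > 6 <==> k + 2*tot > -8
Before assert 2*q - w - 4 != 2*w + k || 2*tot - 5 >= 6: (2*q != k + 3*w + 4 || 2*tot >= 11) && (k + tot > 6 <==> k + 2*tot > -8)
Answer: WP = (2*q != k + 3*w + 4 || 2*tot >= 11) && (k + tot > 6 <==> k + 2*tot > -8)


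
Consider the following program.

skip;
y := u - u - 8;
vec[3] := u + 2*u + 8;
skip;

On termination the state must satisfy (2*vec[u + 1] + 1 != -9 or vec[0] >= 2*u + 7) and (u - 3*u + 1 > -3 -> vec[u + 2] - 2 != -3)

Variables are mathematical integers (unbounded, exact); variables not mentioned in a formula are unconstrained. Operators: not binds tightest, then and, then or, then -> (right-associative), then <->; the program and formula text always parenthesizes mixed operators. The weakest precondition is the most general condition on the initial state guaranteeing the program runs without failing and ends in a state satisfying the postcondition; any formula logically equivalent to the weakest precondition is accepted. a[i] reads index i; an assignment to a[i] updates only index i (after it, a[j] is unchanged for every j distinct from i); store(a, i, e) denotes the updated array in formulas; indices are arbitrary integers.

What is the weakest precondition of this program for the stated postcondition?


Working backward. After the program, the postcondition (2*vec[u + 1] + 1 != -9 or vec[0] >= 2*u + 7) and (u - 3*u + 1 > -3 -> vec[u + 2] - 2 != -3) must hold; in canonical form it is (2*vec[u + 1] != -10 or vec[0] >= 2*u + 7) and (2*u < 4 -> vec[u + 2] != -1).
Before skip: (2*vec[u + 1] != -10 or vec[0] >= 2*u + 7) and (2*u < 4 -> vec[u + 2] != -1)
Before vec[3] := u + 2*u + 8: (2*store(vec, 3, 3*u + 8)[u + 1] != -10 or vec[0] >= 2*u + 7) and (2*u < 4 -> store(vec, 3, 3*u + 8)[u + 2] != -1)
Before y := u - u - 8: (2*store(vec, 3, 3*u + 8)[u + 1] != -10 or vec[0] >= 2*u + 7) and (2*u < 4 -> store(vec, 3, 3*u + 8)[u + 2] != -1)
Before skip: (2*store(vec, 3, 3*u + 8)[u + 1] != -10 or vec[0] >= 2*u + 7) and (2*u < 4 -> store(vec, 3, 3*u + 8)[u + 2] != -1)
Answer: WP = (2*store(vec, 3, 3*u + 8)[u + 1] != -10 or vec[0] >= 2*u + 7) and (2*u < 4 -> store(vec, 3, 3*u + 8)[u + 2] != -1)


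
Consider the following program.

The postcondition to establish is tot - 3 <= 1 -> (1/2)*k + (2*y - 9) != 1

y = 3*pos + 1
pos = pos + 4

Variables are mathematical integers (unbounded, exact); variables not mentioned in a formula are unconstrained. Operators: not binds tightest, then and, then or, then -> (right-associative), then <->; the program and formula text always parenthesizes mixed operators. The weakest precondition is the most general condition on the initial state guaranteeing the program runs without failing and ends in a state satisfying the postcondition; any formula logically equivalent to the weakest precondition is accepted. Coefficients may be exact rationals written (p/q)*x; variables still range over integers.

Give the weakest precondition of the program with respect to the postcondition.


Working backward. After the program, the postcondition tot - 3 <= 1 -> (1/2)*k + (2*y - 9) != 1 must hold; in canonical form it is tot <= 4 -> (1/2)*k + 2*y != 10.
Before pos := pos + 4: tot <= 4 -> (1/2)*k + 2*y != 10
Before y := 3*pos + 1: tot <= 4 -> (1/2)*k + 6*pos != 8
Answer: WP = tot <= 4 -> (1/2)*k + 6*pos != 8


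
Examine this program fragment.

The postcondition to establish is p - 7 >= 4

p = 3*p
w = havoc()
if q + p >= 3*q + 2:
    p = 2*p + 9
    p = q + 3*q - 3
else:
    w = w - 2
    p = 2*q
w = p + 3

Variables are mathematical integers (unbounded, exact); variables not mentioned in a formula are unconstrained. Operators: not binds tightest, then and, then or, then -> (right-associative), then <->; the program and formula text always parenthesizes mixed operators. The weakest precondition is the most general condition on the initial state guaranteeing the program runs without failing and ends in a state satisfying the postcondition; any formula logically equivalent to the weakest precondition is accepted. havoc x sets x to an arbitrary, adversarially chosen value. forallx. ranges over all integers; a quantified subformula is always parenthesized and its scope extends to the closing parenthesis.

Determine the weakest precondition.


Working backward. After the program, the postcondition p - 7 >= 4 must hold; in canonical form it is p >= 11.
Before w := p + 3: p >= 11
Then branch requires 4*q >= 14; else branch requires 2*q >= 11.
Before the if: (p >= 2*q + 2 -> 4*q >= 14) and ((not (p >= 2*q + 2)) -> 2*q >= 11)
Before havoc w: (p >= 2*q + 2 -> 4*q >= 14) and ((not (p >= 2*q + 2)) -> 2*q >= 11)
Before p := 3*p: (3*p >= 2*q + 2 -> 4*q >= 14) and ((not (3*p >= 2*q + 2)) -> 2*q >= 11)
Answer: WP = (3*p >= 2*q + 2 -> 4*q >= 14) and ((not (3*p >= 2*q + 2)) -> 2*q >= 11)


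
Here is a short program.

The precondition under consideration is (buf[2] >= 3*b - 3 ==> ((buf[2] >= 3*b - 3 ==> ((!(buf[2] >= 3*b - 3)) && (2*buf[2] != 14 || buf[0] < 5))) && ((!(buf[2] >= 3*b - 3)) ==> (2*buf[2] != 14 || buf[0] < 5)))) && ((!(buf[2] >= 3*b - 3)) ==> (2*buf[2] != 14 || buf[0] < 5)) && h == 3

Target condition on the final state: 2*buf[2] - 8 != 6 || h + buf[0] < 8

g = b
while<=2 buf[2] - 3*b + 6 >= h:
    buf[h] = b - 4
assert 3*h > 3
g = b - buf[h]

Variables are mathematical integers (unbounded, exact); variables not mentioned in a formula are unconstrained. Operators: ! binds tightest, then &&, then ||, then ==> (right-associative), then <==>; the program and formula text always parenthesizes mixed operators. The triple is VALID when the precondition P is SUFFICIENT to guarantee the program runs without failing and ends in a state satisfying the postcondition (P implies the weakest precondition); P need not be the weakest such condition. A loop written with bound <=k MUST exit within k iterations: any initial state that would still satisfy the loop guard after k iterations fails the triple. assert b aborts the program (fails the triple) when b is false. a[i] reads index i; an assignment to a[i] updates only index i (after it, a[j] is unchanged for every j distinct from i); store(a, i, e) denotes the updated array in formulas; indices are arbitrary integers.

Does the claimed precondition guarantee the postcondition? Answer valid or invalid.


Working backward. After the program, the postcondition 2*buf[2] - 8 != 6 || h + buf[0] < 8 must hold; in canonical form it is 2*buf[2] != 14 || buf[0] + h < 8.
Before g := b - buf[h]: 2*buf[2] != 14 || buf[0] + h < 8
Before assert 3*h > 3: 3*h > 3 && (2*buf[2] != 14 || buf[0] + h < 8)
Before the loop (bound <=2), unroll the exhaustion recursion (WP_0 = exit-now case; WP_j = one more guarded iteration, up to j = 2):
  WP_0: (!(buf[2] >= 3*b + h - 6)) && 3*h > 3 && (2*buf[2] != 14 || buf[0] + h < 8)
  WP_1: (buf[2] >= 3*b + h - 6 ==> ((!(store(buf, h, b - 4)[2] >= 3*b + h - 6)) && 3*h > 3 && (2*store(buf, h, b - 4)[2] != 14 || store(buf, h, b - 4)[0] + h < 8))) && ((!(buf[2] >= 3*b + h - 6)) ==> (3*h > 3 && (2*buf[2] != 14 || buf[0] + h < 8)))
  WP_2: (buf[2] >= 3*b + h - 6 ==> ((store(buf, h, b - 4)[2] >= 3*b + h - 6 ==> ((!(store(store(buf, h, b - 4), h, b - 4)[2] >= 3*b + h - 6)) && 3*h > 3 && (2*store(store(buf, h, b - 4), h, b - 4)[2] != 14 || store(store(buf, h, b - 4), h, b - 4)[0] + h < 8))) && ((!(store(buf, h, b - 4)[2] >= 3*b + h - 6)) ==> (3*h > 3 && (2*store(buf, h, b - 4)[2] != 14 || store(buf, h, b - 4)[0] + h < 8))))) && ((!(buf[2] >= 3*b + h - 6)) ==> (3*h > 3 && (2*buf[2] != 14 || buf[0] + h < 8)))
So before the loop: (buf[2] >= 3*b + h - 6 ==> ((store(buf, h, b - 4)[2] >= 3*b + h - 6 ==> ((!(store(store(buf, h, b - 4), h, b - 4)[2] >= 3*b + h - 6)) && 3*h > 3 && (2*store(store(buf, h, b - 4), h, b - 4)[2] != 14 || store(store(buf, h, b - 4), h, b - 4)[0] + h < 8))) && ((!(store(buf, h, b - 4)[2] >= 3*b + h - 6)) ==> (3*h > 3 && (2*store(buf, h, b - 4)[2] != 14 || store(buf, h, b - 4)[0] + h < 8))))) && ((!(buf[2] >= 3*b + h - 6)) ==> (3*h > 3 && (2*buf[2] != 14 || buf[0] + h < 8)))
Before g := b: (buf[2] >= 3*b + h - 6 ==> ((store(buf, h, b - 4)[2] >= 3*b + h - 6 ==> ((!(store(store(buf, h, b - 4), h, b - 4)[2] >= 3*b + h - 6)) && 3*h > 3 && (2*store(store(buf, h, b - 4), h, b - 4)[2] != 14 || store(store(buf, h, b - 4), h, b - 4)[0] + h < 8))) && ((!(store(buf, h, b - 4)[2] >= 3*b + h - 6)) ==> (3*h > 3 && (2*store(buf, h, b - 4)[2] != 14 || store(buf, h, b - 4)[0] + h < 8))))) && ((!(buf[2] >= 3*b + h - 6)) ==> (3*h > 3 && (2*buf[2] != 14 || buf[0] + h < 8)))
The weakest precondition is (buf[2] >= 3*b + h - 6 ==> ((store(buf, h, b - 4)[2] >= 3*b + h - 6 ==> ((!(store(store(buf, h, b - 4), h, b - 4)[2] >= 3*b + h - 6)) && 3*h > 3 && (2*store(store(buf, h, b - 4), h, b - 4)[2] != 14 || store(store(buf, h, b - 4), h, b - 4)[0] + h < 8))) && ((!(store(buf, h, b - 4)[2] >= 3*b + h - 6)) ==> (3*h > 3 && (2*store(buf, h, b - 4)[2] != 14 || store(buf, h, b - 4)[0] + h < 8))))) && ((!(buf[2] >= 3*b + h - 6)) ==> (3*h > 3 && (2*buf[2] != 14 || buf[0] + h < 8))).
Check whether (buf[2] >= 3*b - 3 ==> ((buf[2] >= 3*b - 3 ==> ((!(buf[2] >= 3*b - 3)) && (2*buf[2] != 14 || buf[0] < 5))) && ((!(buf[2] >= 3*b - 3)) ==> (2*buf[2] != 14 || buf[0] < 5)))) && ((!(buf[2] >= 3*b - 3)) ==> (2*buf[2] != 14 || buf[0] < 5)) && h == 3 implies it.
Every state satisfying the precondition satisfies the weakest precondition: the implication holds.
Answer: valid


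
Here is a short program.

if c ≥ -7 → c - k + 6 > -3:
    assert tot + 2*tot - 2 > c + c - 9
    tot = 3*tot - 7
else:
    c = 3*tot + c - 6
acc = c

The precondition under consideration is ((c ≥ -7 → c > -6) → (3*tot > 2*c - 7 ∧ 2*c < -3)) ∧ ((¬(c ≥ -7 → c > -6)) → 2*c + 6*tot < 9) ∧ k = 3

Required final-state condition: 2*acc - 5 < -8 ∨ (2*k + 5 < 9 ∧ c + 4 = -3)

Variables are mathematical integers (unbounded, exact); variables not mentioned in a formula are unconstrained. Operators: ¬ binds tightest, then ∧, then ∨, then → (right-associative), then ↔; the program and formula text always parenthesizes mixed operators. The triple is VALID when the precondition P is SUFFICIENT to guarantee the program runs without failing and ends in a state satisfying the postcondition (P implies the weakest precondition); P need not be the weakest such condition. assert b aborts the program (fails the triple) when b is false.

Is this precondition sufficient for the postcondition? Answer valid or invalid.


Working backward. After the program, the postcondition 2*acc - 5 < -8 ∨ (2*k + 5 < 9 ∧ c + 4 = -3) must hold; in canonical form it is 2*acc < -3 ∨ (2*k < 4 ∧ c = -7).
Before acc := c: 2*c < -3 ∨ (2*k < 4 ∧ c = -7)
Then branch requires 3*tot > 2*c - 7 ∧ (2*c < -3 ∨ (2*k < 4 ∧ c = -7)); else branch requires 2*c + 6*tot < 9 ∨ (2*k < 4 ∧ c + 3*tot = -1).
Before the if: ((c ≥ -7 → c > k - 9) → (3*tot > 2*c - 7 ∧ (2*c < -3 ∨ (2*k < 4 ∧ c = -7)))) ∧ ((¬(c ≥ -7 → c > k - 9)) → (2*c + 6*tot < 9 ∨ (2*k < 4 ∧ c + 3*tot = -1)))
The weakest precondition is ((c ≥ -7 → c > k - 9) → (3*tot > 2*c - 7 ∧ (2*c < -3 ∨ (2*k < 4 ∧ c = -7)))) ∧ ((¬(c ≥ -7 → c > k - 9)) → (2*c + 6*tot < 9 ∨ (2*k < 4 ∧ c + 3*tot = -1))).
Check whether ((c ≥ -7 → c > -6) → (3*tot > 2*c - 7 ∧ 2*c < -3)) ∧ ((¬(c ≥ -7 → c > -6)) → 2*c + 6*tot < 9) ∧ k = 3 implies it.
Every state satisfying the precondition satisfies the weakest precondition: the implication holds.
Answer: valid


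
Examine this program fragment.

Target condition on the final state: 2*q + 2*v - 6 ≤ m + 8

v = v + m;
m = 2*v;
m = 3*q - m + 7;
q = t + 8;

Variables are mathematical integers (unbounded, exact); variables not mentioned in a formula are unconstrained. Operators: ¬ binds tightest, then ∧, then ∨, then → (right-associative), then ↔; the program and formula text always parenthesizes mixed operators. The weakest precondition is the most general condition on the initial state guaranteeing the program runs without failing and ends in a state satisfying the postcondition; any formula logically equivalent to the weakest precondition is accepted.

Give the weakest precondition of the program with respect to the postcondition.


Working backward. After the program, the postcondition 2*q + 2*v - 6 ≤ m + 8 must hold; in canonical form it is 2*q + 2*v ≤ m + 14.
Before q := t + 8: 2*t + 2*v ≤ m - 2
Before m := 3*q - m + 7: m + 2*t + 2*v ≤ 3*q + 5
Before m := 2*v: 2*t + 4*v ≤ 3*q + 5
Before v := v + m: 4*m + 2*t + 4*v ≤ 3*q + 5
Answer: WP = 4*m + 2*t + 4*v ≤ 3*q + 5


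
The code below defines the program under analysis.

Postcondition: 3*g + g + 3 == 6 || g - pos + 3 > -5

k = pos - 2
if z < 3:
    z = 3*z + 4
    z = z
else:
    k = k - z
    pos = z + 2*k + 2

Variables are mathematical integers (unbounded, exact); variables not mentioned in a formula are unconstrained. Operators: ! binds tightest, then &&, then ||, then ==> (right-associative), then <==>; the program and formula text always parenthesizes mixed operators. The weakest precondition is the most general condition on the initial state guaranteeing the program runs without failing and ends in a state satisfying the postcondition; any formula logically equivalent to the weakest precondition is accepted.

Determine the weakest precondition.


Working backward. After the program, the postcondition 3*g + g + 3 == 6 || g - pos + 3 > -5 must hold; in canonical form it is 4*g == 3 || g > pos - 8.
Then branch requires 4*g == 3 || g > pos - 8; else branch requires 4*g == 3 || g + z > 2*k - 6.
Before the if: (z < 3 ==> (4*g == 3 || g > pos - 8)) && ((!(z < 3)) ==> (4*g == 3 || g + z > 2*k - 6))
Before k := pos - 2: (z < 3 ==> (4*g == 3 || g > pos - 8)) && ((!(z < 3)) ==> (4*g == 3 || g + z > 2*pos - 10))
Answer: WP = (z < 3 ==> (4*g == 3 || g > pos - 8)) && ((!(z < 3)) ==> (4*g == 3 || g + z > 2*pos - 10))


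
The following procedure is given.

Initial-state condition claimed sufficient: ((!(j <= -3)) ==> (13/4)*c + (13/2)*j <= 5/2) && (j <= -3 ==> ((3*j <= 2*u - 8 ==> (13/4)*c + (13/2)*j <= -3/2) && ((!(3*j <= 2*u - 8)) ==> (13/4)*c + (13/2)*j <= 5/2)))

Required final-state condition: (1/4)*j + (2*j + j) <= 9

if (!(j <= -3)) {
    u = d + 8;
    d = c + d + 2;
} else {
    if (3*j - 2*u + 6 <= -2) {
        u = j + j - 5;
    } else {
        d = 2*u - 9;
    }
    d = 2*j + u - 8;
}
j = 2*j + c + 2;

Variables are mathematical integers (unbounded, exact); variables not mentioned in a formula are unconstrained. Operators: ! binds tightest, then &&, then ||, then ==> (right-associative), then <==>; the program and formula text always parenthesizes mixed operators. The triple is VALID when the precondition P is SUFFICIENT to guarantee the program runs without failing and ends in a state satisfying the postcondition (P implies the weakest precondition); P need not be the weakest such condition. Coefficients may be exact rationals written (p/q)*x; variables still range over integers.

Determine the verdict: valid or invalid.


Working backward. After the program, the postcondition (1/4)*j + (2*j + j) <= 9 must hold; in canonical form it is (13/4)*j <= 9.
Before j := 2*j + c + 2: (13/4)*c + (13/2)*j <= 5/2
Then branch requires (13/4)*c + (13/2)*j <= 5/2; else branch requires (3*j <= 2*u - 8 ==> (13/4)*c + (13/2)*j <= 5/2) && ((!(3*j <= 2*u - 8)) ==> (13/4)*c + (13/2)*j <= 5/2).
Before the if: ((!(j <= -3)) ==> (13/4)*c + (13/2)*j <= 5/2) && (j <= -3 ==> ((3*j <= 2*u - 8 ==> (13/4)*c + (13/2)*j <= 5/2) && ((!(3*j <= 2*u - 8)) ==> (13/4)*c + (13/2)*j <= 5/2)))
The weakest precondition is ((!(j <= -3)) ==> (13/4)*c + (13/2)*j <= 5/2) && (j <= -3 ==> ((3*j <= 2*u - 8 ==> (13/4)*c + (13/2)*j <= 5/2) && ((!(3*j <= 2*u - 8)) ==> (13/4)*c + (13/2)*j <= 5/2))).
Check whether ((!(j <= -3)) ==> (13/4)*c + (13/2)*j <= 5/2) && (j <= -3 ==> ((3*j <= 2*u - 8 ==> (13/4)*c + (13/2)*j <= -3/2) && ((!(3*j <= 2*u - 8)) ==> (13/4)*c + (13/2)*j <= 5/2))) implies it.
Every state satisfying the precondition satisfies the weakest precondition: the implication holds.
Answer: valid


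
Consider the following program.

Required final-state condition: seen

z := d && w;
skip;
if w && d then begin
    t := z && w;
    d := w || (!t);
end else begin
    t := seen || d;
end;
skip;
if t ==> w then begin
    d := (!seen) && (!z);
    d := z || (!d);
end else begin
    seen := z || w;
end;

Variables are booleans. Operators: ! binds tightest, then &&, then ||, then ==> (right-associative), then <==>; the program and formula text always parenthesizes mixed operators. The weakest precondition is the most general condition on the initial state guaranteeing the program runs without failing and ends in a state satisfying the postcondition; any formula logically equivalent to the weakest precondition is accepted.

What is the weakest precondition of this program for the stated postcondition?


Working backward. After the program, seen must hold.
Then branch requires seen; else branch requires z || w.
Before the if: ((t ==> w) ==> seen) && ((!(t ==> w)) ==> (z || w))
Before skip: ((t ==> w) ==> seen) && ((!(t ==> w)) ==> (z || w))
Then branch requires (((z && w) ==> w) ==> seen) && ((!((z && w) ==> w)) ==> (z || w)); else branch requires (((seen || d) ==> w) ==> seen) && ((!((seen || d) ==> w)) ==> (z || w)).
Before the if: ((w && d) ==> ((((z && w) ==> w) ==> seen) && ((!((z && w) ==> w)) ==> (z || w)))) && ((!(w && d)) ==> ((((seen || d) ==> w) ==> seen) && ((!((seen || d) ==> w)) ==> (z || w))))
Before skip: ((w && d) ==> ((((z && w) ==> w) ==> seen) && ((!((z && w) ==> w)) ==> (z || w)))) && ((!(w && d)) ==> ((((seen || d) ==> w) ==> seen) && ((!((seen || d) ==> w)) ==> (z || w))))
Before z := d && w: ((w && d) ==> ((((d && w) ==> w) ==> seen) && ((!((d && w) ==> w)) ==> ((d && w) || w)))) && ((!(w && d)) ==> ((((seen || d) ==> w) ==> seen) && ((!((seen || d) ==> w)) ==> ((d && w) || w))))
Answer: WP = ((w && d) ==> ((((d && w) ==> w) ==> seen) && ((!((d && w) ==> w)) ==> ((d && w) || w)))) && ((!(w && d)) ==> ((((seen || d) ==> w) ==> seen) && ((!((seen || d) ==> w)) ==> ((d && w) || w))))
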